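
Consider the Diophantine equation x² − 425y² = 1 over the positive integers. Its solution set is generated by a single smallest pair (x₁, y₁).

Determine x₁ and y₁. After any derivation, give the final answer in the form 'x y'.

[20; 1,1,1,1,1,1,40] for √425; ℓ=7 ⇒ convergent index 13
step 0: (20, 1)  from 20·(1,0) + (0,1)
…
step 2: (41, 2)  from 1·(21,1) + (20,1)
…
step 5: (165, 8)  from 1·(103,5) + (62,3)
step 6: (268, 13)  from 1·(165,8) + (103,5)
…
step 12: (88420, 4289)  from 1·(55229,2679) + (33191,1610)
step 13: (143649, 6968)  from 1·(88420,4289) + (55229,2679)
fundamental: x₁=143649, y₁=6968  (since 20635035201 − 425·48553024 = 1)

143649 6968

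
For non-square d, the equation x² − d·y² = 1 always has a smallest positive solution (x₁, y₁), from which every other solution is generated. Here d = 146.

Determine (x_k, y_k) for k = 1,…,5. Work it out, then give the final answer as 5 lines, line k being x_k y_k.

145 12
42049 3480
12194065 1009188
3536236801 292661040
1025496478225 84870692412

√146 → a₀=12, period (12,24); ℓ=2 even so k=1
step 0: (12, 1)  from 12·(1,0) + (0,1)
step 1: (145, 12)  from 12·(12,1) + (1,0)
(x₁, y₁) = (145, 12);  145² − 146·12² = 1 ✓
(x_2, y_2) = (145·145 + 146·12·12, 145·12 + 12·145) = (42049, 3480)
(x_3, y_3) = (145·42049 + 146·12·3480, 145·3480 + 12·42049) = (12194065, 1009188)
(x_4, y_4) = (145·12194065 + 146·12·1009188, 145·1009188 + 12·12194065) = (3536236801, 292661040)
(x_5, y_5) = (145·3536236801 + 146·12·292661040, 145·292661040 + 12·3536236801) = (1025496478225, 84870692412)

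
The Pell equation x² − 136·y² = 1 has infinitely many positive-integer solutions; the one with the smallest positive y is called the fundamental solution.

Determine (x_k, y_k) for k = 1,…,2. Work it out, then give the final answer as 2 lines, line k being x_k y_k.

[11; 1,1,1,22] for √136; ℓ=4 ⇒ convergent index 3
k=0  a_k=11  p_k/q_k = 11/1
k=1  a_k=1  p_k/q_k = 12/1
k=2  a_k=1  p_k/q_k = 23/2
k=3  a_k=1  p_k/q_k = 35/3
fundamental: x₁=35, y₁=3  (since 1225 − 136·9 = 1)
n=2: (35,3)∘(35,3) = (35·35+136·3·3, 35·3+3·35) = (2449,210)

35 3
2449 210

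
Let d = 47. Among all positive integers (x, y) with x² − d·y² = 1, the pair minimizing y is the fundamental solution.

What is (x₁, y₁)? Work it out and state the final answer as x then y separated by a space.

48 7

√47 = [6; 1,5,1,12, …], period ℓ=4 (even) → k=3
step 0: (6, 1)  from 6·(1,0) + (0,1)
step 1: (7, 1)  from 1·(6,1) + (1,0)
step 2: (41, 6)  from 5·(7,1) + (6,1)
step 3: (48, 7)  from 1·(41,6) + (7,1)
fundamental: x₁=48, y₁=7  (since 2304 − 47·49 = 1)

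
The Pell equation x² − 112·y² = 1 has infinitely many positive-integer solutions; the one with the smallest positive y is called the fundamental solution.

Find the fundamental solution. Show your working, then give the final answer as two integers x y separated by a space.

√112 → a₀=10, period (1,1,2,1,1,20); ℓ=6 even so k=5
i=0: a=10 ⇒ p=10, q=1
…
i=3: a=2 ⇒ p=53, q=5
i=4: a=1 ⇒ p=74, q=7
i=5: a=1 ⇒ p=127, q=12
(x₁, y₁) = (127, 12);  127² − 112·12² = 1 ✓

127 12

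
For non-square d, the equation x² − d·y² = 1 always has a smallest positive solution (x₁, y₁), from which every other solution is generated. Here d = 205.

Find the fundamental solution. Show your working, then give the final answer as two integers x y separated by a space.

39689 2772

√205 → a₀=14, period (3,6,1,4,1,6,3,28); ℓ=8 even so k=7
step 0: (14, 1)  from 14·(1,0) + (0,1)
…
step 6: (12614, 881)  from 6·(1847,129) + (1532,107)
step 7: (39689, 2772)  from 3·(12614,881) + (1847,129)
fundamental: x₁=39689, y₁=2772  (since 1575216721 − 205·7683984 = 1)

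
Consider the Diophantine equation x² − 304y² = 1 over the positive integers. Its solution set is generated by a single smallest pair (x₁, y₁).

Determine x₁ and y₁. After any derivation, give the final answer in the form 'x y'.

√304 → a₀=17, period (2,3,2,1,1,1,1,1,2,3,2,34); ℓ=12 even so k=11
k=0  a_k=17  p_k/q_k = 17/1
…
k=8  a_k=1  p_k/q_k = 2842/163
k=9  a_k=2  p_k/q_k = 7445/427
k=10  a_k=3  p_k/q_k = 25177/1444
k=11  a_k=2  p_k/q_k = 57799/3315
(x₁, y₁) = (57799, 3315);  57799² − 304·3315² = 1 ✓

57799 3315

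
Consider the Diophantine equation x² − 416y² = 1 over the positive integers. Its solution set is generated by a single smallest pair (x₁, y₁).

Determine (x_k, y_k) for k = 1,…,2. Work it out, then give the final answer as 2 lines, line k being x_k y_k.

d=416: √d = [20; 2,1,1,9,1,1,2,40] (ℓ=8, even), read p_7/q_7
a_0=20:  p_0=20·1+0=20,  q_0=20·0+1=1
…
a_4=9:  p_4=9·102+61=979,  q_4=9·5+3=48
…
a_6=1:  p_6=1·1081+979=2060,  q_6=1·53+48=101
a_7=2:  p_7=2·2060+1081=5201,  q_7=2·101+53=255
fundamental: x₁=5201, y₁=255  (since 27050401 − 416·65025 = 1)
k=2:  x_2 = 5201·5201+416·255·255 = 54100801,  y_2 = 5201·255+255·5201 = 2652510

5201 255
54100801 2652510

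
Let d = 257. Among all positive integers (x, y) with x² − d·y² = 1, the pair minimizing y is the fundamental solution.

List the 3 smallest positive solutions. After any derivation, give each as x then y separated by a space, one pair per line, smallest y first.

513 32
526337 32832
540021249 33685600

[16; 32] for √257; ℓ=1 ⇒ convergent index 1
i=0: a=16 ⇒ p=16, q=1
i=1: a=32 ⇒ p=513, q=32
(x₁, y₁) = (513, 32);  513² − 257·32² = 1 ✓
(513+32√257)^2 = 526337 + 32832√257
(513+32√257)^3 = 540021249 + 33685600√257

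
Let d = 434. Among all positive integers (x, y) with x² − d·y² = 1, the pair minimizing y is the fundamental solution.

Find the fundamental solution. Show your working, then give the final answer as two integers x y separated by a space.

[20; 1,4,1,40] for √434; ℓ=4 ⇒ convergent index 3
k=0  a_k=20  p_k/q_k = 20/1
k=1  a_k=1  p_k/q_k = 21/1
k=2  a_k=4  p_k/q_k = 104/5
k=3  a_k=1  p_k/q_k = 125/6
→ (125, 6).  Check: 125²=15625, 434·6²=15624, difference 1.

125 6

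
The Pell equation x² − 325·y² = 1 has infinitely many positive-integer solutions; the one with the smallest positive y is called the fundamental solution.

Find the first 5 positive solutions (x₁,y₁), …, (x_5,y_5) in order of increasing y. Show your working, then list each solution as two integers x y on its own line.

649 36
842401 46728
1093435849 60652908
1419278889601 78727427856
1842222905266249 102188140704180

d=325: √d = [18; 36] (ℓ=1, odd), read p_1/q_1
i=0: a=18 ⇒ p=18, q=1
i=1: a=36 ⇒ p=649, q=36
→ (649, 36).  Check: 649²=421201, 325·36²=421200, difference 1.
n=2: (649,36)∘(649,36) = (649·649+325·36·36, 649·36+36·649) = (842401,46728)
n=3: (842401,46728)∘(649,36) = (649·842401+325·36·46728, 649·46728+36·842401) = (1093435849,60652908)
n=4: (1093435849,60652908)∘(649,36) = (649·1093435849+325·36·60652908, 649·60652908+36·1093435849) = (1419278889601,78727427856)
n=5: (1419278889601,78727427856)∘(649,36) = (649·1419278889601+325·36·78727427856, 649·78727427856+36·1419278889601) = (1842222905266249,102188140704180)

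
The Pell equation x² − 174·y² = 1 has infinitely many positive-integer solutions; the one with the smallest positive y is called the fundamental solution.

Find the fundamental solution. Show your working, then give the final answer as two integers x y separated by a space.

√174 → a₀=13, period (5,4,5,26); ℓ=4 even so k=3
i=0: a=13 ⇒ p=13, q=1
i=1: a=5 ⇒ p=66, q=5
i=2: a=4 ⇒ p=277, q=21
i=3: a=5 ⇒ p=1451, q=110
(x₁, y₁) = (1451, 110);  1451² − 174·110² = 1 ✓

1451 110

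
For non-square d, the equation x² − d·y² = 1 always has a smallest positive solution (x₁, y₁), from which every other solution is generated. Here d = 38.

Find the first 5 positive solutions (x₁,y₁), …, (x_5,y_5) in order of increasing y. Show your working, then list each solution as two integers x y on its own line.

37 6
2737 444
202501 32850
14982337 2430456
1108490437 179820894

√38 = [6; 6,12, …], period ℓ=2 (even) → k=1
step 0: (6, 1)  from 6·(1,0) + (0,1)
step 1: (37, 6)  from 6·(6,1) + (1,0)
fundamental: x₁=37, y₁=6  (since 1369 − 38·36 = 1)
k=2:  x_2 = 37·37+38·6·6 = 2737,  y_2 = 37·6+6·37 = 444
k=3:  x_3 = 37·2737+38·6·444 = 202501,  y_3 = 37·444+6·2737 = 32850
k=4:  x_4 = 37·202501+38·6·32850 = 14982337,  y_4 = 37·32850+6·202501 = 2430456
k=5:  x_5 = 37·14982337+38·6·2430456 = 1108490437,  y_5 = 37·2430456+6·14982337 = 179820894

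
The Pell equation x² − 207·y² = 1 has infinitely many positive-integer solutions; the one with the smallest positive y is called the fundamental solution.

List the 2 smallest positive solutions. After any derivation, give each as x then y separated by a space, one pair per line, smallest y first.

1151 80
2649601 184160

d=207: √d = [14; 2,1,1,2,1,1,2,28] (ℓ=8, even), read p_7/q_7
k=0  a_k=14  p_k/q_k = 14/1
k=1  a_k=2  p_k/q_k = 29/2
k=2  a_k=1  p_k/q_k = 43/3
k=3  a_k=1  p_k/q_k = 72/5
k=4  a_k=2  p_k/q_k = 187/13
k=5  a_k=1  p_k/q_k = 259/18
k=6  a_k=1  p_k/q_k = 446/31
k=7  a_k=2  p_k/q_k = 1151/80
→ (1151, 80).  Check: 1151²=1324801, 207·80²=1324800, difference 1.
k=2:  x_2 = 1151·1151+207·80·80 = 2649601,  y_2 = 1151·80+80·1151 = 184160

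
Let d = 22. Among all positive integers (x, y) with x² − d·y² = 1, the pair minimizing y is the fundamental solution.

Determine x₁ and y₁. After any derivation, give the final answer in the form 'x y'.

197 42

√22 = [4; 1,2,4,2,1,8, …], period ℓ=6 (even) → k=5
a_0=4:  p_0=4·1+0=4,  q_0=4·0+1=1
…
a_2=2:  p_2=2·5+4=14,  q_2=2·1+1=3
a_3=4:  p_3=4·14+5=61,  q_3=4·3+1=13
a_4=2:  p_4=2·61+14=136,  q_4=2·13+3=29
a_5=1:  p_5=1·136+61=197,  q_5=1·29+13=42
fundamental: x₁=197, y₁=42  (since 38809 − 22·1764 = 1)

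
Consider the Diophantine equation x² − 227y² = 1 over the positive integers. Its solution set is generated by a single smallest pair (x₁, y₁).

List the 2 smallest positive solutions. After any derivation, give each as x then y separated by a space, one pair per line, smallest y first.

226 15
102151 6780

√227 = [15; 15,30, …], period ℓ=2 (even) → k=1
i=0: a=15 ⇒ p=15, q=1
i=1: a=15 ⇒ p=226, q=15
→ (226, 15).  Check: 226²=51076, 227·15²=51075, difference 1.
k=2:  x_2 = 226·226+227·15·15 = 102151,  y_2 = 226·15+15·226 = 6780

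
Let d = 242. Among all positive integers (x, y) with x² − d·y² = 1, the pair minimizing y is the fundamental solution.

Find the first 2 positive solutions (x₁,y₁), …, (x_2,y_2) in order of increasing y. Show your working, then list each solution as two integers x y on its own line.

√242 → a₀=15, period (1,1,3,1,14,1,3,1,1,30); ℓ=10 even so k=9
k=0  a_k=15  p_k/q_k = 15/1
…
k=4  a_k=1  p_k/q_k = 140/9
k=5  a_k=14  p_k/q_k = 2069/133
…
k=7  a_k=3  p_k/q_k = 8696/559
k=8  a_k=1  p_k/q_k = 10905/701
k=9  a_k=1  p_k/q_k = 19601/1260
fundamental: x₁=19601, y₁=1260  (since 384199201 − 242·1587600 = 1)
k=2:  x_2 = 19601·19601+242·1260·1260 = 768398401,  y_2 = 19601·1260+1260·19601 = 49394520

19601 1260
768398401 49394520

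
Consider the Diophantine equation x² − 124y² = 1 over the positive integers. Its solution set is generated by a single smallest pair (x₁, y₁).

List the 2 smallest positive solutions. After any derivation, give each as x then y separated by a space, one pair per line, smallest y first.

d=124: √d = [11; 7,2,1,1,1,…,2,7,22] (ℓ=16, even), read p_15/q_15
i=0: a=11 ⇒ p=11, q=1
i=1: a=7 ⇒ p=78, q=7
i=2: a=2 ⇒ p=167, q=15
i=3: a=1 ⇒ p=245, q=22
i=4: a=1 ⇒ p=412, q=37
…
i=6: a=3 ⇒ p=2383, q=214
…
i=9: a=1 ⇒ p=17583, q=1579
…
i=11: a=1 ⇒ p=84875, q=7622
i=12: a=1 ⇒ p=152167, q=13665
i=13: a=1 ⇒ p=237042, q=21287
i=14: a=2 ⇒ p=626251, q=56239
i=15: a=7 ⇒ p=4620799, q=414960
fundamental: x₁=4620799, y₁=414960  (since 21351783398401 − 124·172191801600 = 1)
n=2: (4620799,414960)∘(4620799,414960) = (4620799·4620799+124·414960·414960, 4620799·414960+414960·4620799) = (42703566796801,3834893506080)

4620799 414960
42703566796801 3834893506080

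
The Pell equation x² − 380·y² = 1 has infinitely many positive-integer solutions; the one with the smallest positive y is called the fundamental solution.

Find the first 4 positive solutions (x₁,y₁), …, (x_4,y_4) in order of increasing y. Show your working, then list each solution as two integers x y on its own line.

√380 → a₀=19, period (2,38); ℓ=2 even so k=1
i=0: a=19 ⇒ p=19, q=1
i=1: a=2 ⇒ p=39, q=2
→ (39, 2).  Check: 39²=1521, 380·2²=1520, difference 1.
n=2: (39,2)∘(39,2) = (39·39+380·2·2, 39·2+2·39) = (3041,156)
n=3: (3041,156)∘(39,2) = (39·3041+380·2·156, 39·156+2·3041) = (237159,12166)
n=4: (237159,12166)∘(39,2) = (39·237159+380·2·12166, 39·12166+2·237159) = (18495361,948792)

39 2
3041 156
237159 12166
18495361 948792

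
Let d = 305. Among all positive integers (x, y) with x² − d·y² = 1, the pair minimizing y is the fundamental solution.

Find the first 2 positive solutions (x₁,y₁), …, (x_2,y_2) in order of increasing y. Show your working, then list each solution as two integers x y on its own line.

d=305: √d = [17; 2,6,2,34] (ℓ=4, even), read p_3/q_3
a_0=17:  p_0=17·1+0=17,  q_0=17·0+1=1
…
a_2=6:  p_2=6·35+17=227,  q_2=6·2+1=13
a_3=2:  p_3=2·227+35=489,  q_3=2·13+2=28
→ (489, 28).  Check: 489²=239121, 305·28²=239120, difference 1.
k=2:  x_2 = 489·489+305·28·28 = 478241,  y_2 = 489·28+28·489 = 27384

489 28
478241 27384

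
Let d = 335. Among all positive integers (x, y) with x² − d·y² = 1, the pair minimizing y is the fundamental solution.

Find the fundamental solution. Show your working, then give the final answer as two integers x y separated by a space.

604 33

√335 → a₀=18, period (3,3,3,36); ℓ=4 even so k=3
i=0: a=18 ⇒ p=18, q=1
i=1: a=3 ⇒ p=55, q=3
i=2: a=3 ⇒ p=183, q=10
i=3: a=3 ⇒ p=604, q=33
→ (604, 33).  Check: 604²=364816, 335·33²=364815, difference 1.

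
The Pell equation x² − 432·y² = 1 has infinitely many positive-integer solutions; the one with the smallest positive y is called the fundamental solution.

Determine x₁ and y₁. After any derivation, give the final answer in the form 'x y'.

1351 65

√432 = [20; 1,3,1,1,1,3,1,40, …], period ℓ=8 (even) → k=7
k=0  a_k=20  p_k/q_k = 20/1
…
k=2  a_k=3  p_k/q_k = 83/4
…
k=4  a_k=1  p_k/q_k = 187/9
k=5  a_k=1  p_k/q_k = 291/14
k=6  a_k=3  p_k/q_k = 1060/51
k=7  a_k=1  p_k/q_k = 1351/65
(x₁, y₁) = (1351, 65);  1351² − 432·65² = 1 ✓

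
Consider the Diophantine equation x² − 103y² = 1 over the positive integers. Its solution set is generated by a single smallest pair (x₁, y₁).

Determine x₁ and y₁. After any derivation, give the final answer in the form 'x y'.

√103 = [10; 6,1,2,1,1,9,1,1,2,1,6,20, …], period ℓ=12 (even) → k=11
step 0: (10, 1)  from 10·(1,0) + (0,1)
step 1: (61, 6)  from 6·(10,1) + (1,0)
…
step 10: (33877, 3338)  from 1·(24266,2391) + (9611,947)
step 11: (227528, 22419)  from 6·(33877,3338) + (24266,2391)
(x₁, y₁) = (227528, 22419);  227528² − 103·22419² = 1 ✓

227528 22419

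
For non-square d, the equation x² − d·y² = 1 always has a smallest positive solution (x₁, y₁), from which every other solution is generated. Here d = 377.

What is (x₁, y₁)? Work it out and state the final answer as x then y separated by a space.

233 12

[19; 2,2,2,38] for √377; ℓ=4 ⇒ convergent index 3
a_0=19:  p_0=19·1+0=19,  q_0=19·0+1=1
a_1=2:  p_1=2·19+1=39,  q_1=2·1+0=2
a_2=2:  p_2=2·39+19=97,  q_2=2·2+1=5
a_3=2:  p_3=2·97+39=233,  q_3=2·5+2=12
→ (233, 12).  Check: 233²=54289, 377·12²=54288, difference 1.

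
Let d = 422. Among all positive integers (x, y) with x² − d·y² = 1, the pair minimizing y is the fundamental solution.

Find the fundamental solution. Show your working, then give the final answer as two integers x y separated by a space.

[20; 1,1,5,2,1,…,1,1,40] for √422; ℓ=14 ⇒ convergent index 13
i=0: a=20 ⇒ p=20, q=1
…
i=2: a=1 ⇒ p=41, q=2
i=3: a=5 ⇒ p=226, q=11
i=4: a=2 ⇒ p=493, q=24
i=5: a=1 ⇒ p=719, q=35
i=6: a=3 ⇒ p=2650, q=129
i=7: a=20 ⇒ p=53719, q=2615
i=8: a=3 ⇒ p=163807, q=7974
i=9: a=1 ⇒ p=217526, q=10589
i=10: a=2 ⇒ p=598859, q=29152
i=11: a=5 ⇒ p=3211821, q=156349
i=12: a=1 ⇒ p=3810680, q=185501
i=13: a=1 ⇒ p=7022501, q=341850
→ (7022501, 341850).  Check: 7022501²=49315520295001, 422·341850²=49315520295000, difference 1.

7022501 341850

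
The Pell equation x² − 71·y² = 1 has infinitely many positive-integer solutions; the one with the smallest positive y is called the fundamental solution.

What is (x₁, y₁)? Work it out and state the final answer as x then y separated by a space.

[8; 2,2,1,7,1,2,2,16] for √71; ℓ=8 ⇒ convergent index 7
k=0  a_k=8  p_k/q_k = 8/1
…
k=3  a_k=1  p_k/q_k = 59/7
k=4  a_k=7  p_k/q_k = 455/54
…
k=6  a_k=2  p_k/q_k = 1483/176
k=7  a_k=2  p_k/q_k = 3480/413
(x₁, y₁) = (3480, 413);  3480² − 71·413² = 1 ✓

3480 413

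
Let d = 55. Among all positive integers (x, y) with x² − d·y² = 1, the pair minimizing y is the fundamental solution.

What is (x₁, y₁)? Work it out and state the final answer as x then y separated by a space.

89 12

[7; 2,2,2,14] for √55; ℓ=4 ⇒ convergent index 3
step 0: (7, 1)  from 7·(1,0) + (0,1)
step 1: (15, 2)  from 2·(7,1) + (1,0)
step 2: (37, 5)  from 2·(15,2) + (7,1)
step 3: (89, 12)  from 2·(37,5) + (15,2)
fundamental: x₁=89, y₁=12  (since 7921 − 55·144 = 1)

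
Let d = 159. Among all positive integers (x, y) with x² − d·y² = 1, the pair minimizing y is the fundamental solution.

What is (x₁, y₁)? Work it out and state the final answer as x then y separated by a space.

1324 105

d=159: √d = [12; 1,1,1,1,3,1,1,1,1,24] (ℓ=10, even), read p_9/q_9
step 0: (12, 1)  from 12·(1,0) + (0,1)
…
step 2: (25, 2)  from 1·(13,1) + (12,1)
step 3: (38, 3)  from 1·(25,2) + (13,1)
…
step 5: (227, 18)  from 3·(63,5) + (38,3)
step 6: (290, 23)  from 1·(227,18) + (63,5)
step 7: (517, 41)  from 1·(290,23) + (227,18)
step 8: (807, 64)  from 1·(517,41) + (290,23)
step 9: (1324, 105)  from 1·(807,64) + (517,41)
(x₁, y₁) = (1324, 105);  1324² − 159·105² = 1 ✓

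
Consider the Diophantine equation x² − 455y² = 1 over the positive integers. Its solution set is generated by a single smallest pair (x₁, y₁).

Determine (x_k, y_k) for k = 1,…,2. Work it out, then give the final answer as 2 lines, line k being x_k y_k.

64 3
8191 384

[21; 3,42] for √455; ℓ=2 ⇒ convergent index 1
a_0=21:  p_0=21·1+0=21,  q_0=21·0+1=1
a_1=3:  p_1=3·21+1=64,  q_1=3·1+0=3
fundamental: x₁=64, y₁=3  (since 4096 − 455·9 = 1)
(x_2, y_2) = (64·64 + 455·3·3, 64·3 + 3·64) = (8191, 384)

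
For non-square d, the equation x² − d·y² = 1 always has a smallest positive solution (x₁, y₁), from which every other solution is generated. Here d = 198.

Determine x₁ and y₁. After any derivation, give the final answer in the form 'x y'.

√198 = [14; 14,28, …], period ℓ=2 (even) → k=1
k=0  a_k=14  p_k/q_k = 14/1
k=1  a_k=14  p_k/q_k = 197/14
fundamental: x₁=197, y₁=14  (since 38809 − 198·196 = 1)

197 14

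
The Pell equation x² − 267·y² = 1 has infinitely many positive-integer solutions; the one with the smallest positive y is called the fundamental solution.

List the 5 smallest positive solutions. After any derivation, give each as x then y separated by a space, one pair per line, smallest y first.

[16; 2,1,15,1,2,32] for √267; ℓ=6 ⇒ convergent index 5
i=0: a=16 ⇒ p=16, q=1
…
i=2: a=1 ⇒ p=49, q=3
…
i=4: a=1 ⇒ p=817, q=50
i=5: a=2 ⇒ p=2402, q=147
(x₁, y₁) = (2402, 147);  2402² − 267·147² = 1 ✓
k=2:  x_2 = 2402·2402+267·147·147 = 11539207,  y_2 = 2402·147+147·2402 = 706188
k=3:  x_3 = 2402·11539207+267·147·706188 = 55434348026,  y_3 = 2402·706188+147·11539207 = 3392527005
k=4:  x_4 = 2402·55434348026+267·147·3392527005 = 266306596377697,  y_4 = 2402·3392527005+147·55434348026 = 16297699025832
k=5:  x_5 = 2402·266306596377697+267·147·16297699025832 = 1279336833564108362,  y_5 = 2402·16297699025832+147·266306596377697 = 78294142727569923

2402 147
11539207 706188
55434348026 3392527005
266306596377697 16297699025832
1279336833564108362 78294142727569923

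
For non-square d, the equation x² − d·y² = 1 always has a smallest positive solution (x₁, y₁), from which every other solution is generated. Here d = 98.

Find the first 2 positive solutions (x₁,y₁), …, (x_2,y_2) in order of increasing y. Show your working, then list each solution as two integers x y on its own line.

√98 = [9; 1,8,1,18, …], period ℓ=4 (even) → k=3
a_0=9:  p_0=9·1+0=9,  q_0=9·0+1=1
a_1=1:  p_1=1·9+1=10,  q_1=1·1+0=1
a_2=8:  p_2=8·10+9=89,  q_2=8·1+1=9
a_3=1:  p_3=1·89+10=99,  q_3=1·9+1=10
→ (99, 10).  Check: 99²=9801, 98·10²=9800, difference 1.
(x_2, y_2) = (99·99 + 98·10·10, 99·10 + 10·99) = (19601, 1980)

99 10
19601 1980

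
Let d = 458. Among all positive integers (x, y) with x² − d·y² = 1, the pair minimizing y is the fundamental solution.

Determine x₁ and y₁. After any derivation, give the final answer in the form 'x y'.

22899 1070

√458 = [21; 2,2,42, …], period ℓ=3 (odd) → k=5
step 0: (21, 1)  from 21·(1,0) + (0,1)
step 1: (43, 2)  from 2·(21,1) + (1,0)
…
step 3: (4537, 212)  from 42·(107,5) + (43,2)
step 4: (9181, 429)  from 2·(4537,212) + (107,5)
step 5: (22899, 1070)  from 2·(9181,429) + (4537,212)
→ (22899, 1070).  Check: 22899²=524364201, 458·1070²=524364200, difference 1.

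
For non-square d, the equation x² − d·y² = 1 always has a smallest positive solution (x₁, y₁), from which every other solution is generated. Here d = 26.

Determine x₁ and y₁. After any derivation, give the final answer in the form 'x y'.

51 10

d=26: √d = [5; 10] (ℓ=1, odd), read p_1/q_1
i=0: a=5 ⇒ p=5, q=1
i=1: a=10 ⇒ p=51, q=10
→ (51, 10).  Check: 51²=2601, 26·10²=2600, difference 1.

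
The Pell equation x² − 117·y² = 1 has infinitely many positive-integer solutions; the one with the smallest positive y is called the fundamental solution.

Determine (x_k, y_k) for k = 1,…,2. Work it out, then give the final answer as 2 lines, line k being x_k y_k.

649 60
842401 77880

d=117: √d = [10; 1,4,2,4,1,20] (ℓ=6, even), read p_5/q_5
k=0  a_k=10  p_k/q_k = 10/1
k=1  a_k=1  p_k/q_k = 11/1
…
k=3  a_k=2  p_k/q_k = 119/11
k=4  a_k=4  p_k/q_k = 530/49
k=5  a_k=1  p_k/q_k = 649/60
(x₁, y₁) = (649, 60);  649² − 117·60² = 1 ✓
(x_2, y_2) = (649·649 + 117·60·60, 649·60 + 60·649) = (842401, 77880)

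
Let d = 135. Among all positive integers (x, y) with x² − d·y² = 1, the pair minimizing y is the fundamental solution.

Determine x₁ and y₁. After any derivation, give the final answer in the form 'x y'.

244 21

√135 = [11; 1,1,1,1,1,1,1,22, …], period ℓ=8 (even) → k=7
k=0  a_k=11  p_k/q_k = 11/1
…
k=2  a_k=1  p_k/q_k = 23/2
k=3  a_k=1  p_k/q_k = 35/3
…
k=6  a_k=1  p_k/q_k = 151/13
k=7  a_k=1  p_k/q_k = 244/21
(x₁, y₁) = (244, 21);  244² − 135·21² = 1 ✓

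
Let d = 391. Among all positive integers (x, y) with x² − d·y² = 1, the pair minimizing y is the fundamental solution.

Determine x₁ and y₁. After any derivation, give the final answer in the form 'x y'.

7338680 371133

d=391: √d = [19; 1,3,2,2,1,…,3,1,38] (ℓ=16, even), read p_15/q_15
i=0: a=19 ⇒ p=19, q=1
…
i=3: a=2 ⇒ p=178, q=9
…
i=6: a=1 ⇒ p=1048, q=53
i=7: a=2 ⇒ p=2709, q=137
…
i=9: a=2 ⇒ p=107747, q=5449
…
i=11: a=1 ⇒ p=268013, q=13554
i=12: a=2 ⇒ p=696292, q=35213
i=13: a=2 ⇒ p=1660597, q=83980
i=14: a=3 ⇒ p=5678083, q=287153
i=15: a=1 ⇒ p=7338680, q=371133
fundamental: x₁=7338680, y₁=371133  (since 53856224142400 − 391·137739703689 = 1)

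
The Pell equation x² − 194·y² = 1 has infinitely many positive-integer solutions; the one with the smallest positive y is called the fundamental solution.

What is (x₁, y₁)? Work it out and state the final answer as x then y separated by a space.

[13; 1,12,1,26] for √194; ℓ=4 ⇒ convergent index 3
step 0: (13, 1)  from 13·(1,0) + (0,1)
…
step 2: (181, 13)  from 12·(14,1) + (13,1)
step 3: (195, 14)  from 1·(181,13) + (14,1)
fundamental: x₁=195, y₁=14  (since 38025 − 194·196 = 1)

195 14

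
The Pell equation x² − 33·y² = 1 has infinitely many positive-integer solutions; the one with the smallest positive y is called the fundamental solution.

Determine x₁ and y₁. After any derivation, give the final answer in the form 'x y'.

23 4

√33 → a₀=5, period (1,2,1,10); ℓ=4 even so k=3
k=0  a_k=5  p_k/q_k = 5/1
k=1  a_k=1  p_k/q_k = 6/1
k=2  a_k=2  p_k/q_k = 17/3
k=3  a_k=1  p_k/q_k = 23/4
fundamental: x₁=23, y₁=4  (since 529 − 33·16 = 1)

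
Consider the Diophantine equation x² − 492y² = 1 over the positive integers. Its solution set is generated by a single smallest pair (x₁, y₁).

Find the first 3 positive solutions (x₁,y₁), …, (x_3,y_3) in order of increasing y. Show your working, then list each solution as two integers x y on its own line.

29767 1342
1772148577 79894628
105503093353351 4756446782010

√492 = [22; 5,1,1,10,1,1,5,44, …], period ℓ=8 (even) → k=7
i=0: a=22 ⇒ p=22, q=1
i=1: a=5 ⇒ p=111, q=5
i=2: a=1 ⇒ p=133, q=6
i=3: a=1 ⇒ p=244, q=11
i=4: a=10 ⇒ p=2573, q=116
i=5: a=1 ⇒ p=2817, q=127
i=6: a=1 ⇒ p=5390, q=243
i=7: a=5 ⇒ p=29767, q=1342
fundamental: x₁=29767, y₁=1342  (since 886074289 − 492·1800964 = 1)
k=2:  x_2 = 29767·29767+492·1342·1342 = 1772148577,  y_2 = 29767·1342+1342·29767 = 79894628
k=3:  x_3 = 29767·1772148577+492·1342·79894628 = 105503093353351,  y_3 = 29767·79894628+1342·1772148577 = 4756446782010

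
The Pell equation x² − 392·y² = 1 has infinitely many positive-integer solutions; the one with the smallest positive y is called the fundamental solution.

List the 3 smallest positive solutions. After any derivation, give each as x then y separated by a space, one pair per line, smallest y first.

99 5
19601 990
3880899 196015

d=392: √d = [19; 1,3,1,38] (ℓ=4, even), read p_3/q_3
step 0: (19, 1)  from 19·(1,0) + (0,1)
step 1: (20, 1)  from 1·(19,1) + (1,0)
step 2: (79, 4)  from 3·(20,1) + (19,1)
step 3: (99, 5)  from 1·(79,4) + (20,1)
→ (99, 5).  Check: 99²=9801, 392·5²=9800, difference 1.
n=2: (99,5)∘(99,5) = (99·99+392·5·5, 99·5+5·99) = (19601,990)
n=3: (19601,990)∘(99,5) = (99·19601+392·5·990, 99·990+5·19601) = (3880899,196015)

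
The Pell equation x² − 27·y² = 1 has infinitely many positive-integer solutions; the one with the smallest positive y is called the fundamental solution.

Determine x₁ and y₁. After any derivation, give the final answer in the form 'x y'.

26 5

[5; 5,10] for √27; ℓ=2 ⇒ convergent index 1
a_0=5:  p_0=5·1+0=5,  q_0=5·0+1=1
a_1=5:  p_1=5·5+1=26,  q_1=5·1+0=5
(x₁, y₁) = (26, 5);  26² − 27·5² = 1 ✓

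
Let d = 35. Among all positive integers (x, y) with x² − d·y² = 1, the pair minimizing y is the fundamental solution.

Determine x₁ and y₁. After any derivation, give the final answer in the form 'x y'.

√35 = [5; 1,10, …], period ℓ=2 (even) → k=1
i=0: a=5 ⇒ p=5, q=1
i=1: a=1 ⇒ p=6, q=1
fundamental: x₁=6, y₁=1  (since 36 − 35·1 = 1)

6 1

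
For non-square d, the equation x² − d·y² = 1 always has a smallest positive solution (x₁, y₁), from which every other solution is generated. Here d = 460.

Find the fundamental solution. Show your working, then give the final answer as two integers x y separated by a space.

2535751 118230

√460 → a₀=21, period (2,4,3,1,2,10,2,1,3,4,2,42); ℓ=12 even so k=11
a_0=21:  p_0=21·1+0=21,  q_0=21·0+1=1
…
a_3=3:  p_3=3·193+43=622,  q_3=3·9+2=29
a_4=1:  p_4=1·622+193=815,  q_4=1·29+9=38
a_5=2:  p_5=2·815+622=2252,  q_5=2·38+29=105
…
a_7=2:  p_7=2·23335+2252=48922,  q_7=2·1088+105=2281
a_8=1:  p_8=1·48922+23335=72257,  q_8=1·2281+1088=3369
…
a_10=4:  p_10=4·265693+72257=1135029,  q_10=4·12388+3369=52921
a_11=2:  p_11=2·1135029+265693=2535751,  q_11=2·52921+12388=118230
(x₁, y₁) = (2535751, 118230);  2535751² − 460·118230² = 1 ✓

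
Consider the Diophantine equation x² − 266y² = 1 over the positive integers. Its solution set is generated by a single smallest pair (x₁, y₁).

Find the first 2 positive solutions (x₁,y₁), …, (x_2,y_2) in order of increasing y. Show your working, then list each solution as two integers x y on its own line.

√266 → a₀=16, period (3,4,3,32); ℓ=4 even so k=3
step 0: (16, 1)  from 16·(1,0) + (0,1)
step 1: (49, 3)  from 3·(16,1) + (1,0)
step 2: (212, 13)  from 4·(49,3) + (16,1)
step 3: (685, 42)  from 3·(212,13) + (49,3)
(x₁, y₁) = (685, 42);  685² − 266·42² = 1 ✓
(685+42√266)^2 = 938449 + 57540√266

685 42
938449 57540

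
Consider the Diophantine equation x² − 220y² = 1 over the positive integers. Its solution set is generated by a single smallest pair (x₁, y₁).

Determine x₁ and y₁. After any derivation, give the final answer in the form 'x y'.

89 6

[14; 1,4,1,28] for √220; ℓ=4 ⇒ convergent index 3
k=0  a_k=14  p_k/q_k = 14/1
k=1  a_k=1  p_k/q_k = 15/1
k=2  a_k=4  p_k/q_k = 74/5
k=3  a_k=1  p_k/q_k = 89/6
→ (89, 6).  Check: 89²=7921, 220·6²=7920, difference 1.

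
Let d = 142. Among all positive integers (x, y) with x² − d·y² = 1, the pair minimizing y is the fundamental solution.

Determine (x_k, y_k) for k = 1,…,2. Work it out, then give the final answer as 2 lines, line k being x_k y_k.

143 12
40897 3432

√142 = [11; 1,10,1,22, …], period ℓ=4 (even) → k=3
i=0: a=11 ⇒ p=11, q=1
i=1: a=1 ⇒ p=12, q=1
i=2: a=10 ⇒ p=131, q=11
i=3: a=1 ⇒ p=143, q=12
→ (143, 12).  Check: 143²=20449, 142·12²=20448, difference 1.
n=2: (143,12)∘(143,12) = (143·143+142·12·12, 143·12+12·143) = (40897,3432)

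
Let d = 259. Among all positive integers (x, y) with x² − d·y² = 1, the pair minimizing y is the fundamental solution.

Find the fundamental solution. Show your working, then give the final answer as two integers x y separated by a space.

847225 52644

√259 → a₀=16, period (10,1,2,3,4,3,2,1,10,32); ℓ=10 even so k=9
a_0=16:  p_0=16·1+0=16,  q_0=16·0+1=1
a_1=10:  p_1=10·16+1=161,  q_1=10·1+0=10
…
a_3=2:  p_3=2·177+161=515,  q_3=2·11+10=32
a_4=3:  p_4=3·515+177=1722,  q_4=3·32+11=107
…
a_6=3:  p_6=3·7403+1722=23931,  q_6=3·460+107=1487
a_7=2:  p_7=2·23931+7403=55265,  q_7=2·1487+460=3434
a_8=1:  p_8=1·55265+23931=79196,  q_8=1·3434+1487=4921
a_9=10:  p_9=10·79196+55265=847225,  q_9=10·4921+3434=52644
(x₁, y₁) = (847225, 52644);  847225² − 259·52644² = 1 ✓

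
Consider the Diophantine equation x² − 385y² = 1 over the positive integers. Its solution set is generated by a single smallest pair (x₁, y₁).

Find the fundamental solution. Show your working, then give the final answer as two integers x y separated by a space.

95831 4884

√385 = [19; 1,1,1,1,1,…,1,1,38, …], period ℓ=16 (even) → k=15
a_0=19:  p_0=19·1+0=19,  q_0=19·0+1=1
…
a_2=1:  p_2=1·20+19=39,  q_2=1·1+1=2
…
a_4=1:  p_4=1·59+39=98,  q_4=1·3+2=5
…
a_8=2:  p_8=2·726+569=2021,  q_8=2·37+29=103
a_9=1:  p_9=1·2021+726=2747,  q_9=1·103+37=140
…
a_12=1:  p_12=1·13009+10262=23271,  q_12=1·663+523=1186
a_13=1:  p_13=1·23271+13009=36280,  q_13=1·1186+663=1849
a_14=1:  p_14=1·36280+23271=59551,  q_14=1·1849+1186=3035
a_15=1:  p_15=1·59551+36280=95831,  q_15=1·3035+1849=4884
→ (95831, 4884).  Check: 95831²=9183580561, 385·4884²=9183580560, difference 1.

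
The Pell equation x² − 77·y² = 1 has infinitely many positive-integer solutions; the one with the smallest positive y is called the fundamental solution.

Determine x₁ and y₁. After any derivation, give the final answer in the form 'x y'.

351 40

√77 = [8; 1,3,2,3,1,16, …], period ℓ=6 (even) → k=5
a_0=8:  p_0=8·1+0=8,  q_0=8·0+1=1
a_1=1:  p_1=1·8+1=9,  q_1=1·1+0=1
…
a_4=3:  p_4=3·79+35=272,  q_4=3·9+4=31
a_5=1:  p_5=1·272+79=351,  q_5=1·31+9=40
(x₁, y₁) = (351, 40);  351² − 77·40² = 1 ✓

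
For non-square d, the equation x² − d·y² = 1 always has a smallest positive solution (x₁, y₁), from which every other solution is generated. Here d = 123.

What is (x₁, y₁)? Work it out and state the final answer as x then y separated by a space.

122 11

d=123: √d = [11; 11,22] (ℓ=2, even), read p_1/q_1
step 0: (11, 1)  from 11·(1,0) + (0,1)
step 1: (122, 11)  from 11·(11,1) + (1,0)
(x₁, y₁) = (122, 11);  122² − 123·11² = 1 ✓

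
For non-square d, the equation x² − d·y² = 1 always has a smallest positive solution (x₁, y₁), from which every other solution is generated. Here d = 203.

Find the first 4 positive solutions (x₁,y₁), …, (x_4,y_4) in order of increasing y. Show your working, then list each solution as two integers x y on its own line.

d=203: √d = [14; 4,28] (ℓ=2, even), read p_1/q_1
k=0  a_k=14  p_k/q_k = 14/1
k=1  a_k=4  p_k/q_k = 57/4
→ (57, 4).  Check: 57²=3249, 203·4²=3248, difference 1.
(x_2, y_2) = (57·57 + 203·4·4, 57·4 + 4·57) = (6497, 456)
(x_3, y_3) = (57·6497 + 203·4·456, 57·456 + 4·6497) = (740601, 51980)
(x_4, y_4) = (57·740601 + 203·4·51980, 57·51980 + 4·740601) = (84422017, 5925264)

57 4
6497 456
740601 51980
84422017 5925264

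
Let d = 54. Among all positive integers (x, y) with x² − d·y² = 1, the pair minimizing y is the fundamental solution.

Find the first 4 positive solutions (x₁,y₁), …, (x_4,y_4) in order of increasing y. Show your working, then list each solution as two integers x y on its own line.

485 66
470449 64020
456335045 62099334
442644523201 60236289960

√54 = [7; 2,1,6,1,2,14, …], period ℓ=6 (even) → k=5
a_0=7:  p_0=7·1+0=7,  q_0=7·0+1=1
…
a_2=1:  p_2=1·15+7=22,  q_2=1·2+1=3
…
a_4=1:  p_4=1·147+22=169,  q_4=1·20+3=23
a_5=2:  p_5=2·169+147=485,  q_5=2·23+20=66
→ (485, 66).  Check: 485²=235225, 54·66²=235224, difference 1.
(x_2, y_2) = (485·485 + 54·66·66, 485·66 + 66·485) = (470449, 64020)
(x_3, y_3) = (485·470449 + 54·66·64020, 485·64020 + 66·470449) = (456335045, 62099334)
(x_4, y_4) = (485·456335045 + 54·66·62099334, 485·62099334 + 66·456335045) = (442644523201, 60236289960)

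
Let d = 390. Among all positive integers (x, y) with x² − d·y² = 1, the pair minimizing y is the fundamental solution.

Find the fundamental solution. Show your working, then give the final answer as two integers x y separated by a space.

√390 → a₀=19, period (1,2,1,38); ℓ=4 even so k=3
step 0: (19, 1)  from 19·(1,0) + (0,1)
…
step 2: (59, 3)  from 2·(20,1) + (19,1)
step 3: (79, 4)  from 1·(59,3) + (20,1)
fundamental: x₁=79, y₁=4  (since 6241 − 390·16 = 1)

79 4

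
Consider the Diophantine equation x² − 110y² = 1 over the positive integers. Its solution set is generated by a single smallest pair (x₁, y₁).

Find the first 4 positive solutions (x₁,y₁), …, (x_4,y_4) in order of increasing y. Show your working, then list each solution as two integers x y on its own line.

21 2
881 84
36981 3526
1552321 148008

√110 = [10; 2,20, …], period ℓ=2 (even) → k=1
k=0  a_k=10  p_k/q_k = 10/1
k=1  a_k=2  p_k/q_k = 21/2
(x₁, y₁) = (21, 2);  21² − 110·2² = 1 ✓
k=2:  x_2 = 21·21+110·2·2 = 881,  y_2 = 21·2+2·21 = 84
k=3:  x_3 = 21·881+110·2·84 = 36981,  y_3 = 21·84+2·881 = 3526
k=4:  x_4 = 21·36981+110·2·3526 = 1552321,  y_4 = 21·3526+2·36981 = 148008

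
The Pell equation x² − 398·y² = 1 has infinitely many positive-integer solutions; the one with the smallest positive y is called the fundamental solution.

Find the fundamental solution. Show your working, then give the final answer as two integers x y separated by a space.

399 20

√398 → a₀=19, period (1,18,1,38); ℓ=4 even so k=3
step 0: (19, 1)  from 19·(1,0) + (0,1)
step 1: (20, 1)  from 1·(19,1) + (1,0)
step 2: (379, 19)  from 18·(20,1) + (19,1)
step 3: (399, 20)  from 1·(379,19) + (20,1)
fundamental: x₁=399, y₁=20  (since 159201 − 398·400 = 1)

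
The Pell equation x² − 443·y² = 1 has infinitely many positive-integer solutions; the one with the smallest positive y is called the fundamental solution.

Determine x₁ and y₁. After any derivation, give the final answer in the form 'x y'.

442 21

√443 = [21; 21,42, …], period ℓ=2 (even) → k=1
i=0: a=21 ⇒ p=21, q=1
i=1: a=21 ⇒ p=442, q=21
→ (442, 21).  Check: 442²=195364, 443·21²=195363, difference 1.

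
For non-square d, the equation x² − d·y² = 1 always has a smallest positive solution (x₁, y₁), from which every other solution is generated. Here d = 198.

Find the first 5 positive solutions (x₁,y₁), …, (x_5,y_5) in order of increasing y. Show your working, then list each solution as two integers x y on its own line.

[14; 14,28] for √198; ℓ=2 ⇒ convergent index 1
i=0: a=14 ⇒ p=14, q=1
i=1: a=14 ⇒ p=197, q=14
fundamental: x₁=197, y₁=14  (since 38809 − 198·196 = 1)
k=2:  x_2 = 197·197+198·14·14 = 77617,  y_2 = 197·14+14·197 = 5516
k=3:  x_3 = 197·77617+198·14·5516 = 30580901,  y_3 = 197·5516+14·77617 = 2173290
k=4:  x_4 = 197·30580901+198·14·2173290 = 12048797377,  y_4 = 197·2173290+14·30580901 = 856270744
k=5:  x_5 = 197·12048797377+198·14·856270744 = 4747195585637,  y_5 = 197·856270744+14·12048797377 = 337368499846

197 14
77617 5516
30580901 2173290
12048797377 856270744
4747195585637 337368499846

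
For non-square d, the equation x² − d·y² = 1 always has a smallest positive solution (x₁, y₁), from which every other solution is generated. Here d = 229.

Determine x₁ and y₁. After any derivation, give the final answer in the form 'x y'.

5848201 386460

[15; 7,1,1,7,30] for √229; ℓ=5 ⇒ convergent index 9
k=0  a_k=15  p_k/q_k = 15/1
k=1  a_k=7  p_k/q_k = 106/7
k=2  a_k=1  p_k/q_k = 121/8
k=3  a_k=1  p_k/q_k = 227/15
k=4  a_k=7  p_k/q_k = 1710/113
k=5  a_k=30  p_k/q_k = 51527/3405
k=6  a_k=7  p_k/q_k = 362399/23948
k=7  a_k=1  p_k/q_k = 413926/27353
k=8  a_k=1  p_k/q_k = 776325/51301
k=9  a_k=7  p_k/q_k = 5848201/386460
fundamental: x₁=5848201, y₁=386460  (since 34201454936401 − 229·149351331600 = 1)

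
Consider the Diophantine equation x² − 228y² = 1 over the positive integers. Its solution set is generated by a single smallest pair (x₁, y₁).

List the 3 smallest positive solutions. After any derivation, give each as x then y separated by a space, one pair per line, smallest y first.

d=228: √d = [15; 10,30] (ℓ=2, even), read p_1/q_1
step 0: (15, 1)  from 15·(1,0) + (0,1)
step 1: (151, 10)  from 10·(15,1) + (1,0)
fundamental: x₁=151, y₁=10  (since 22801 − 228·100 = 1)
(x_2, y_2) = (151·151 + 228·10·10, 151·10 + 10·151) = (45601, 3020)
(x_3, y_3) = (151·45601 + 228·10·3020, 151·3020 + 10·45601) = (13771351, 912030)

151 10
45601 3020
13771351 912030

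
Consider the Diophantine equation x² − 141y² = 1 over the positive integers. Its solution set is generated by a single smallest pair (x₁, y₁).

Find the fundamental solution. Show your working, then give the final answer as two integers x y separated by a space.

95 8

√141 = [11; 1,6,1,22, …], period ℓ=4 (even) → k=3
i=0: a=11 ⇒ p=11, q=1
…
i=2: a=6 ⇒ p=83, q=7
i=3: a=1 ⇒ p=95, q=8
→ (95, 8).  Check: 95²=9025, 141·8²=9024, difference 1.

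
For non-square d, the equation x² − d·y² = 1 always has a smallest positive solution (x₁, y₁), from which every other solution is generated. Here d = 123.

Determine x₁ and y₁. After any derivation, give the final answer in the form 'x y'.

√123 = [11; 11,22, …], period ℓ=2 (even) → k=1
i=0: a=11 ⇒ p=11, q=1
i=1: a=11 ⇒ p=122, q=11
→ (122, 11).  Check: 122²=14884, 123·11²=14883, difference 1.

122 11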